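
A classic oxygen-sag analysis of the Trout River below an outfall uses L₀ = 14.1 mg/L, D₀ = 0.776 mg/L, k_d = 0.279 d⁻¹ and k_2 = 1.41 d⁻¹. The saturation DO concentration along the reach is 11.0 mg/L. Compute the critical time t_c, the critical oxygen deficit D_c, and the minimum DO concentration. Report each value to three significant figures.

t_c ≈ 1.21 d; D_c ≈ 1.99 mg/L; min DO ≈ 9.01 mg/L

With k_2/k_d = 5.054 and 1 − D₀(k_2−k_d)/(k_d L₀) = 0.7769,
t_c = ln(5.054 × 0.7769) / (1.41 − 0.279) = ln(3.926) / 1.131 = 1.368/1.131 = 1.209 d.
L(t_c) = L₀ e^(−k_d t_c) = 14.1 × 0.7136 = 10.06 mg/L, and at the critical point k_2 D_c = k_d L, so D_c = (0.279/1.41) × 10.06 = 1.991 mg/L.
Minimum DO = C_s − D_c = 11.0 − 1.991 = 9.009 mg/L.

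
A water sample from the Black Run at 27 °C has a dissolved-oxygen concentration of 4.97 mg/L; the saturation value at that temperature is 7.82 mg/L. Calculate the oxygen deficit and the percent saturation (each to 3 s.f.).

D ≈ 2.85 mg/L; 63.6 % saturation

D = C_s − C = 7.82 − 4.97 = 2.85 mg/L.
% saturation = 4.97/7.82 × 100 = 63.6 %.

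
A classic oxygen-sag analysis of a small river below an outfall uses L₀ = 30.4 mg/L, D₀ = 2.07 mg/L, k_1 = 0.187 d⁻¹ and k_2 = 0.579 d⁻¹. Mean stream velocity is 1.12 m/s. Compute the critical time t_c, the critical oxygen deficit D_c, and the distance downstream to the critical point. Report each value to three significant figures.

t_c ≈ 2.49 d; D_c ≈ 6.16 mg/L; x_c ≈ 241 km

t_c = [1/(k_2−k_1)] ln[(k_2/k_1)(1 − D₀(k_2−k_1)/(k_1 L₀))]
= [1/(0.579−0.187)] ln[(0.579/0.187)(1 − 2.07×0.3920/(0.187×30.4))]
= (1/0.3920) ln[3.096 × 0.8573] = 2.551 × ln(2.654) = 2.551 × 0.9762 = 2.490 d.
L(t_c) = L₀ e^(−k_1 t_c) = 30.4 × 0.6277 = 19.08 mg/L, and at the critical point k_2 D_c = k_1 L, so D_c = (0.187/0.579) × 19.08 = 6.163 mg/L.
x_c = v t_c = 1.12 m/s × 2.490 d × 86400 s/d = 241000 m ≈ 241 km.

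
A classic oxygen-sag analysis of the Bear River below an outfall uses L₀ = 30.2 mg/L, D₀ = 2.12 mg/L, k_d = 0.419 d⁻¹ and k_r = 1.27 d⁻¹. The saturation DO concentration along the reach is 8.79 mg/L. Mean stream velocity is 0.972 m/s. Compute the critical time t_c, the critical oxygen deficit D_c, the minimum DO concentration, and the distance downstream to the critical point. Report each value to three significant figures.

At the critical point dD/dt = 0, so k_d L₀ e^(−k_d t) = k_r D. Substituting D(t) from the Streeter–Phelps equation and solving for t gives
t_c = ln[(k_r/k_d)(1 − D₀(k_r−k_d)/(k_d L₀))] / (k_r−k_d).
Here k_r−k_d = 0.8510 d⁻¹ and 1 − D₀(k_r−k_d)/(k_d L₀) = 1 − 2.12×0.8510/(0.419×30.2) = 0.8574, so
t_c = ln(3.031 × 0.8574) / 0.8510 = 0.9551 / 0.8510 = 1.122 d.
D_c = (k_d/k_r) L₀ e^(−k_d t_c) = (0.419/1.27) × 30.2 × e^(−0.419×1.122) = 0.3299 × 30.2 × 0.6248 = 6.226 mg/L.
Minimum DO = C_s − D_c = 8.79 − 6.226 = 2.564 mg/L.
x_c = v t_c = 0.972 m/s × 1.122 d × 86400 s/d = 94250 m ≈ 94.3 km.

t_c ≈ 1.12 d; D_c ≈ 6.23 mg/L; min DO ≈ 2.56 mg/L; x_c ≈ 94.3 km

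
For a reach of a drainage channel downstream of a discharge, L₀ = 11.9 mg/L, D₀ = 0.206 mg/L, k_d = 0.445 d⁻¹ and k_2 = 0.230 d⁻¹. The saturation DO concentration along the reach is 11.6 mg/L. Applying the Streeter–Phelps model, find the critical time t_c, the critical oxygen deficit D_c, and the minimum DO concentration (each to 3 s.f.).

With k_2/k_d = 0.5169 and 1 − D₀(k_2−k_d)/(k_d L₀) = 1.008,
t_c = ln(0.5169 × 1.008) / (0.230 − 0.445) = ln(0.5212) / -0.2150 = -0.6517/-0.2150 = 3.031 d.
D_c = (k_d/k_2) L₀ e^(−k_d t_c) = (0.445/0.230) × 11.9 × e^(−0.445×3.031) = 1.935 × 11.9 × 0.2596 = 5.976 mg/L.
Minimum DO = C_s − D_c = 11.6 − 5.976 = 5.624 mg/L.

t_c ≈ 3.03 d; D_c ≈ 5.98 mg/L; min DO ≈ 5.62 mg/L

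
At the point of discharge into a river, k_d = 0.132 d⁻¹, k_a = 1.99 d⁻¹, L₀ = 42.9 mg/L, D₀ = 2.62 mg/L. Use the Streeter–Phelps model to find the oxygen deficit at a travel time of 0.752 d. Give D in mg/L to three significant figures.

k_d L₀/(k_a−k_d) = 0.132×42.9/(1.99−0.132) = 5.663/1.858 = 3.048 mg/L.
e^(−k_d t) = e^(−0.132×0.7520) = 0.9055; e^(−k_a t) = e^(−1.99×0.7520) = 0.2239.
D = 3.048 × (0.9055 − 0.2239) + 2.62 × 0.2239 = 2.077 + 0.5867 = 2.664 mg/L.

D ≈ 2.66 mg/L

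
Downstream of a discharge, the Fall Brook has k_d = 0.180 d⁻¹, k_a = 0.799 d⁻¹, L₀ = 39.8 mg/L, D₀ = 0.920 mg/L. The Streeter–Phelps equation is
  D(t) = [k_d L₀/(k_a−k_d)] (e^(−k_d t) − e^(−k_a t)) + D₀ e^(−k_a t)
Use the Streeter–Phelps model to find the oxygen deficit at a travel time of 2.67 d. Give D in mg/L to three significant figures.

k_d L₀/(k_a−k_d) = 0.180×39.8/(0.799−0.180) = 7.164/0.6190 = 11.57 mg/L.
e^(−k_d t) = e^(−0.180×2.670) = 0.6184; e^(−k_a t) = e^(−0.799×2.670) = 0.1184.
D = 11.57 × (0.6184 − 0.1184) + 0.920 × 0.1184 = 5.786 + 0.1090 = 5.895 mg/L.

D ≈ 5.90 mg/L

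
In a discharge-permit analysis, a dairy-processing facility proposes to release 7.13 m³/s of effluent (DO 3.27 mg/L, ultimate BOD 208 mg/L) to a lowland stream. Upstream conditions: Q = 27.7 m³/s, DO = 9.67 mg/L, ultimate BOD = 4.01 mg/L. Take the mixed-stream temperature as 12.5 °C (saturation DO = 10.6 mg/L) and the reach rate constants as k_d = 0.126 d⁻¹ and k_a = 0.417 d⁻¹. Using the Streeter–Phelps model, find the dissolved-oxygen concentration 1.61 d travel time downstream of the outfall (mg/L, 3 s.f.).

Mixed DO = (27.7×9.67 + 7.13×3.27)/(27.7+7.13) = 291.2/34.83 = 8.360 mg/L.
Mixed L₀ = (27.7×4.01 + 7.13×208)/(34.83) = 1594/34.83 = 45.77 mg/L.
Initial deficit D₀ = C_s − DO₀ = 10.6 − 8.360 = 2.240 mg/L.
D(1.61) = [0.126×45.77/(0.417−0.126)](e^(−0.126×1.61) − e^(−0.417×1.61)) + 2.240 e^(−0.417×1.61)
= 19.82 × (0.8164 − 0.5110) + 2.240 × 0.5110 = 7.197 mg/L.
DO = 10.6 − 7.197 = 3.403 mg/L.

DO ≈ 3.40 mg/L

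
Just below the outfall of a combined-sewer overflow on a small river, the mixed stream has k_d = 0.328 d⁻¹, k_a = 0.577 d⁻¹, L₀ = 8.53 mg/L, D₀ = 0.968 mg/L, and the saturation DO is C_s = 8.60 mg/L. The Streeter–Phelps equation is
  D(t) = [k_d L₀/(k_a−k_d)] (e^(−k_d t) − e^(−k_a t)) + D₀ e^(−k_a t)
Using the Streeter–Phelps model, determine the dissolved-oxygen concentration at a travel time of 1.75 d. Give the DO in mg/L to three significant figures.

k_d L₀/(k_a−k_d) = 0.328×8.53/(0.577−0.328) = 2.798/0.2490 = 11.24 mg/L.
e^(−k_d t) = e^(−0.328×1.750) = 0.5633; e^(−k_a t) = e^(−0.577×1.750) = 0.3643.
D = 11.24 × (0.5633 − 0.3643) + 0.968 × 0.3643 = 2.236 + 0.3527 = 2.588 mg/L.
DO = C_s − D = 8.60 − 2.588 = 6.012 mg/L.

DO ≈ 6.01 mg/L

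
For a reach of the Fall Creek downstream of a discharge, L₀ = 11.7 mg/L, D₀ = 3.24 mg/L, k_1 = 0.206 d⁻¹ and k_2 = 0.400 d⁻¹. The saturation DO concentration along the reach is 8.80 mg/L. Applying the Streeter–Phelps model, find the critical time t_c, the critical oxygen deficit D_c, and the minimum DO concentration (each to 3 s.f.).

With k_2/k_1 = 1.942 and 1 − D₀(k_2−k_1)/(k_1 L₀) = 0.7392,
t_c = ln(1.942 × 0.7392) / (0.400 − 0.206) = ln(1.435) / 0.1940 = 0.3614/0.1940 = 1.863 d.
D_c = (k_1/k_2) L₀ e^(−k_1 t_c) = (0.206/0.400) × 11.7 × e^(−0.206×1.863) = 0.5150 × 11.7 × 0.6813 = 4.105 mg/L.
Minimum DO = C_s − D_c = 8.80 − 4.105 = 4.695 mg/L.

t_c ≈ 1.86 d; D_c ≈ 4.11 mg/L; min DO ≈ 4.69 mg/L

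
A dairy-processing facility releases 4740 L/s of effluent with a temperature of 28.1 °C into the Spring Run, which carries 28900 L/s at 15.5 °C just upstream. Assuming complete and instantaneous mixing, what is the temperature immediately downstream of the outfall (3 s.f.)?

17.3 °C

Flow-weighted mixing: C = (Q_r C_r + Q_w C_w)/(Q_r + Q_w)
= (28900×15.5 + 4740×28.1)/(28900 + 4740) = 581100/33640 = 17.28 °C.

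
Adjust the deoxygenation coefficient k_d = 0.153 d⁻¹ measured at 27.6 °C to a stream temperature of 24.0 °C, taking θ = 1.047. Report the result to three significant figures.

k_d(T₂) = k_d(T₁) · θ^(T₂−T₁) = 0.153 × 1.047^(24.0−27.6)
= 0.153 × 1.047^-3.60 = 0.153 × 0.8476 = 0.1297 d⁻¹.

k_d ≈ 0.130 d⁻¹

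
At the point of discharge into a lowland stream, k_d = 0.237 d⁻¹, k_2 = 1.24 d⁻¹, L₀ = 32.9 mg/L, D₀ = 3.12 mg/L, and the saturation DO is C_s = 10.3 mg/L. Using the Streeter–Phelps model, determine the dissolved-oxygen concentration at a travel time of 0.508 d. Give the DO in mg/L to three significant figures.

DO ≈ 5.89 mg/L

k_d L₀/(k_2−k_d) = 0.237×32.9/(1.24−0.237) = 7.797/1.003 = 7.774 mg/L.
e^(−k_d t) = e^(−0.237×0.5080) = 0.8866; e^(−k_2 t) = e^(−1.24×0.5080) = 0.5326.
D = 7.774 × (0.8866 − 0.5326) + 3.12 × 0.5326 = 2.751 + 1.662 = 4.413 mg/L.
DO = C_s − D = 10.3 − 4.413 = 5.887 mg/L.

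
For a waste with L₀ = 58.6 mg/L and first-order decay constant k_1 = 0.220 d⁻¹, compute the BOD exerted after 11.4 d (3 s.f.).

y ≈ 53.8 mg/L

y_t = L₀(1 − e^(−k_1 t)) = 58.6 × (1 − e^(−0.220×11.4))
= 58.6 × (1 − 0.08143) = 58.6 × 0.9186 = 53.83 mg/L.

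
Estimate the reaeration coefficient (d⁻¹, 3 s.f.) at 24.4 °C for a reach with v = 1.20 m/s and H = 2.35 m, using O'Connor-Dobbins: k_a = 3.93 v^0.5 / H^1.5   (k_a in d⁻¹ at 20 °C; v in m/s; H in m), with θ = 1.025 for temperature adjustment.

k_a ≈ 1.33 d⁻¹

k_a(20) = 3.93 × 1.20^0.5 / 2.35^1.5 = 3.93 × 1.095 / 3.602 = 1.195 d⁻¹.
k_a(24.4) = 1.195 × 1.025^(24.4−20) = 1.195 × 1.115 = 1.332 d⁻¹.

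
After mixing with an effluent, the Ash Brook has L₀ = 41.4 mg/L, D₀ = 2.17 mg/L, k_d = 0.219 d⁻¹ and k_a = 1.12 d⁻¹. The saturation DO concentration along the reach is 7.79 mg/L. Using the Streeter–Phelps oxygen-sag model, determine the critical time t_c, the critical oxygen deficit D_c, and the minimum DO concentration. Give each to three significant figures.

t_c ≈ 1.54 d; D_c ≈ 5.78 mg/L; min DO ≈ 2.01 mg/L

With k_a/k_d = 5.114 and 1 − D₀(k_a−k_d)/(k_d L₀) = 0.7844,
t_c = ln(5.114 × 0.7844) / (1.12 − 0.219) = ln(4.011) / 0.9010 = 1.389/0.9010 = 1.542 d.
D_c = (k_d/k_a) L₀ e^(−k_d t_c) = (0.219/1.12) × 41.4 × e^(−0.219×1.542) = 0.1955 × 41.4 × 0.7134 = 5.776 mg/L.
Minimum DO = C_s − D_c = 7.79 − 5.776 = 2.014 mg/L.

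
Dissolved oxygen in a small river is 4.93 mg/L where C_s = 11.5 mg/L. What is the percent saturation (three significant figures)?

% saturation = C/C_s × 100 = 4.93/11.5 × 100 = 42.9 %.

42.9 % saturation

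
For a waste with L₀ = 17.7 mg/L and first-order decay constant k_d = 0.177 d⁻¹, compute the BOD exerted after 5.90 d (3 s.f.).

y ≈ 11.5 mg/L

y_t = L₀(1 − e^(−k_d t)) = 17.7 × (1 − e^(−0.177×5.90))
= 17.7 × (1 − 0.3519) = 17.7 × 0.6481 = 11.47 mg/L.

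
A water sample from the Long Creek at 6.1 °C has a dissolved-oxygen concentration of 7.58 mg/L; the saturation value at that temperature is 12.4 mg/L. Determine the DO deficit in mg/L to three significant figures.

D = C_s − C = 12.4 − 7.58 = 4.82 mg/L.

D ≈ 4.82 mg/L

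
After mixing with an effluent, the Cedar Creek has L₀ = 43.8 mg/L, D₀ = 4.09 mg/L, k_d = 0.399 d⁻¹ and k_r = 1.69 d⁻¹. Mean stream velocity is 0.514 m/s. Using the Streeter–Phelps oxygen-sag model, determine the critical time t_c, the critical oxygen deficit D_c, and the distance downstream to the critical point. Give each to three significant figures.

t_c ≈ 0.839 d; D_c ≈ 7.40 mg/L; x_c ≈ 37.3 km

t_c = [1/(k_r−k_d)] ln[(k_r/k_d)(1 − D₀(k_r−k_d)/(k_d L₀))]
= [1/(1.69−0.399)] ln[(1.69/0.399)(1 − 4.09×1.291/(0.399×43.8))]
= (1/1.291) ln[4.236 × 0.6979] = 0.7746 × ln(2.956) = 0.7746 × 1.084 = 0.8395 d.
D_c = (k_d/k_r) L₀ e^(−k_d t_c) = (0.399/1.69) × 43.8 × e^(−0.399×0.8395) = 0.2361 × 43.8 × 0.7154 = 7.398 mg/L.
x_c = v t_c = 0.514 m/s × 0.8395 d × 86400 s/d = 37280 m ≈ 37.3 km.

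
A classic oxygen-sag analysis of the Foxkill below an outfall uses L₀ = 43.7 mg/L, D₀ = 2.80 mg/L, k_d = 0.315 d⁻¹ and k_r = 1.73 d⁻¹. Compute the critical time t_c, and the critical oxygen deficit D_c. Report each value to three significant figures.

t_c ≈ 0.964 d; D_c ≈ 5.87 mg/L

With k_r/k_d = 5.492 and 1 − D₀(k_r−k_d)/(k_d L₀) = 0.7122,
t_c = ln(5.492 × 0.7122) / (1.73 − 0.315) = ln(3.911) / 1.415 = 1.364/1.415 = 0.9639 d.
L(t_c) = L₀ e^(−k_d t_c) = 43.7 × 0.7381 = 32.26 mg/L, and at the critical point k_r D_c = k_d L, so D_c = (0.315/1.73) × 32.26 = 5.873 mg/L.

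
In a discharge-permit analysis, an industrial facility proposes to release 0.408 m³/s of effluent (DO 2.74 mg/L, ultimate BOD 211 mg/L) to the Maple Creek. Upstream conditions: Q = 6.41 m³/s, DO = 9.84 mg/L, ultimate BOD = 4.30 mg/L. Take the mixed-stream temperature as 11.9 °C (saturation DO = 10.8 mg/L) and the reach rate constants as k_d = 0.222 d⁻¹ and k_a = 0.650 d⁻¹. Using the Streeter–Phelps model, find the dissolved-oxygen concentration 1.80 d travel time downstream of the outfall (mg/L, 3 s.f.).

DO ≈ 7.26 mg/L

Mixed DO = (6.41×9.84 + 0.408×2.74)/(6.41+0.408) = 64.19/6.818 = 9.415 mg/L.
Mixed L₀ = (6.41×4.30 + 0.408×211)/(6.818) = 113.7/6.818 = 16.67 mg/L.
Initial deficit D₀ = C_s − DO₀ = 10.8 − 9.415 = 1.385 mg/L.
D(1.80) = [0.222×16.67/(0.650−0.222)](e^(−0.222×1.80) − e^(−0.650×1.80)) + 1.385 e^(−0.650×1.80)
= 8.646 × (0.6706 − 0.3104) + 1.385 × 0.3104 = 3.544 mg/L.
DO = 10.8 − 3.544 = 7.256 mg/L.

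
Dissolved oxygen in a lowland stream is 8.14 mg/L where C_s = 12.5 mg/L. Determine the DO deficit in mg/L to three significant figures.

D ≈ 4.36 mg/L

D = C_s − C = 12.5 − 8.14 = 4.36 mg/L.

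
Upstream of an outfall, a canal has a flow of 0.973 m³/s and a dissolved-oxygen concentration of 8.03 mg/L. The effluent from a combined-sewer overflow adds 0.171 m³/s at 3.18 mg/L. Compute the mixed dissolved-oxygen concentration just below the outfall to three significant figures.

Flow-weighted mixing: C = (Q_r C_r + Q_w C_w)/(Q_r + Q_w)
= (0.973×8.03 + 0.171×3.18)/(0.973 + 0.171) = 8.357/1.144 = 7.305 mg/L.

7.31 mg/L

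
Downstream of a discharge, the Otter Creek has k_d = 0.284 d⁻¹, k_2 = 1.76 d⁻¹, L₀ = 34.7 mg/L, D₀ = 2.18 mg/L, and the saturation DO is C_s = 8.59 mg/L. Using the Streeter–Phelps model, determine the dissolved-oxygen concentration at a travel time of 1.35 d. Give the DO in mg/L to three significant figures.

DO ≈ 4.46 mg/L

k_d L₀/(k_2−k_d) = 0.284×34.7/(1.76−0.284) = 9.855/1.476 = 6.677 mg/L.
e^(−k_d t) = e^(−0.284×1.350) = 0.6815; e^(−k_2 t) = e^(−1.76×1.350) = 0.09292.
D = 6.677 × (0.6815 − 0.09292) + 2.18 × 0.09292 = 3.930 + 0.2026 = 4.133 mg/L.
DO = C_s − D = 8.59 − 4.133 = 4.457 mg/L.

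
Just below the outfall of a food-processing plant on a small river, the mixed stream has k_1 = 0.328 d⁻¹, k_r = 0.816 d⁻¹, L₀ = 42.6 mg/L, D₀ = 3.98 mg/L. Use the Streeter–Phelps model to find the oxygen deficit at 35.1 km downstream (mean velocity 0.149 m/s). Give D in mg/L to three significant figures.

Travel time t = x/v = 35.1 km / (0.149 m/s) = 35100 m / 0.149 m/s = 235600 s = 2.727 d.
k_1 L₀/(k_r−k_1) = 0.328×42.6/(0.816−0.328) = 13.97/0.4880 = 28.63 mg/L.
e^(−k_1 t) = e^(−0.328×2.727) = 0.4089; e^(−k_r t) = e^(−0.816×2.727) = 0.1081.
D = 28.63 × (0.4089 − 0.1081) + 3.98 × 0.1081 = 8.613 + 0.4302 = 9.043 mg/L.

D ≈ 9.04 mg/L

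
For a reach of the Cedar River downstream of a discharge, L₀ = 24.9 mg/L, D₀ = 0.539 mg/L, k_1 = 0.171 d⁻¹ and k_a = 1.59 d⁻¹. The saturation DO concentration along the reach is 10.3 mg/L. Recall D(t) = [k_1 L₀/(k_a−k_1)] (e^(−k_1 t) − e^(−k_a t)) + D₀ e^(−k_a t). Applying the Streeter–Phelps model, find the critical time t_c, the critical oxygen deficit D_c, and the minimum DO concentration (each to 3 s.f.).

At the critical point dD/dt = 0, so k_1 L₀ e^(−k_1 t) = k_a D. Substituting D(t) from the Streeter–Phelps equation and solving for t gives
t_c = ln[(k_a/k_1)(1 − D₀(k_a−k_1)/(k_1 L₀))] / (k_a−k_1).
Here k_a−k_1 = 1.419 d⁻¹ and 1 − D₀(k_a−k_1)/(k_1 L₀) = 1 − 0.539×1.419/(0.171×24.9) = 0.8204, so
t_c = ln(9.298 × 0.8204) / 1.419 = 2.032 / 1.419 = 1.432 d.
D_c = (k_1/k_a) L₀ e^(−k_1 t_c) = (0.171/1.59) × 24.9 × e^(−0.171×1.432) = 0.1075 × 24.9 × 0.7828 = 2.096 mg/L.
Minimum DO = C_s − D_c = 10.3 − 2.096 = 8.204 mg/L.

t_c ≈ 1.43 d; D_c ≈ 2.10 mg/L; min DO ≈ 8.20 mg/L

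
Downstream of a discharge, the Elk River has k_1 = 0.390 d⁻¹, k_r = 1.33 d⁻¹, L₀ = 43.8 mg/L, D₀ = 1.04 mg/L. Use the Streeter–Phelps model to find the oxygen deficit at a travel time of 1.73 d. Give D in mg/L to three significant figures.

D ≈ 7.54 mg/L

k_1 L₀/(k_r−k_1) = 0.390×43.8/(1.33−0.390) = 17.08/0.9400 = 18.17 mg/L.
e^(−k_1 t) = e^(−0.390×1.730) = 0.5093; e^(−k_r t) = e^(−1.33×1.730) = 0.1002.
D = 18.17 × (0.5093 − 0.1002) + 1.04 × 0.1002 = 7.435 + 0.1042 = 7.539 mg/L.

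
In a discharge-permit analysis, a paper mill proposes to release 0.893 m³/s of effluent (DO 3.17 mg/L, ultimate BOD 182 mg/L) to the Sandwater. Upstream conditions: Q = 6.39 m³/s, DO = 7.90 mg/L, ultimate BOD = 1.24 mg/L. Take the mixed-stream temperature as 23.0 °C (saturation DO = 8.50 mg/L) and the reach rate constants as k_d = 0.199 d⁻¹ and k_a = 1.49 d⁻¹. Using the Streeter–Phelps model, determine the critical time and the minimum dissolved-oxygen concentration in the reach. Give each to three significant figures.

Mixed DO = (6.39×7.90 + 0.893×3.17)/(6.39+0.893) = 53.31/7.283 = 7.320 mg/L.
Mixed L₀ = (6.39×1.24 + 0.893×182)/(7.283) = 170.4/7.283 = 23.40 mg/L.
Initial deficit D₀ = C_s − DO₀ = 8.50 − 7.320 = 1.180 mg/L.
t_c = (1/1.291) ln[(1.49/0.199)(1 − 1.180×1.291/(0.199×23.40))] = 0.7746 × ln(5.038) = 1.253 d.
D_c = (0.199/1.49) × 23.40 × e^(−0.199×1.253) = 0.1336 × 23.40 × 0.7794 = 2.436 mg/L.
Minimum DO = 8.50 − 2.436 = 6.064 mg/L.

t_c ≈ 1.25 d; minimum DO ≈ 6.06 mg/L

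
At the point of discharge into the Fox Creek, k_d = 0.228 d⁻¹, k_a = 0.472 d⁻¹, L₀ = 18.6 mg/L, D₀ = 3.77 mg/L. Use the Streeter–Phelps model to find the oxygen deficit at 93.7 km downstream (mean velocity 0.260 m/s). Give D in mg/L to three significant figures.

Travel time t = x/v = 93.7 km / (0.260 m/s) = 93700 m / 0.260 m/s = 360400 s = 4.171 d.
k_d L₀/(k_a−k_d) = 0.228×18.6/(0.472−0.228) = 4.241/0.2440 = 17.38 mg/L.
e^(−k_d t) = e^(−0.228×4.171) = 0.3863; e^(−k_a t) = e^(−0.472×4.171) = 0.1396.
D = 17.38 × (0.3863 − 0.1396) + 3.77 × 0.1396 = 4.288 + 0.5264 = 4.814 mg/L.

D ≈ 4.81 mg/L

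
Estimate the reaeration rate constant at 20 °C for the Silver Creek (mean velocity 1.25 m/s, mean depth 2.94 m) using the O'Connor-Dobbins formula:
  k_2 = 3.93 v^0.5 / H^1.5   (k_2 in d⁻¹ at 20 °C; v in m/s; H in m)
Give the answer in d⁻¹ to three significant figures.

k_2 ≈ 0.872 d⁻¹

k_2 = 3.93 × 1.25^0.5 / 2.94^1.5 = 3.93 × 1.118 / 5.041 = 0.8716 d⁻¹.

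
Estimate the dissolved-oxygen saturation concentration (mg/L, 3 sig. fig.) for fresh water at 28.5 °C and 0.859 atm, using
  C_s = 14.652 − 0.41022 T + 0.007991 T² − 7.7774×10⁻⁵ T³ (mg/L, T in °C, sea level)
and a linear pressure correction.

At sea level: C_s = 14.652 − 0.41022×28.5 + 0.007991×28.5² − 7.7774×10⁻⁵×28.5³ = 7.651 mg/L.
Pressure correction: C_s' = 7.651 × 0.859 = 6.572 mg/L.

C_s ≈ 6.57 mg/L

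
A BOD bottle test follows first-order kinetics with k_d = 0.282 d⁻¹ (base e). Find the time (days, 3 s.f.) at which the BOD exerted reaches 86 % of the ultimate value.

y/L₀ = 1 − e^(−k_d t) = 0.86 ⇒ e^(−k_d t) = 0.140
t = −ln(0.140) / 0.282 = 1.966 / 0.282 = 6.972 d.

t ≈ 6.97 d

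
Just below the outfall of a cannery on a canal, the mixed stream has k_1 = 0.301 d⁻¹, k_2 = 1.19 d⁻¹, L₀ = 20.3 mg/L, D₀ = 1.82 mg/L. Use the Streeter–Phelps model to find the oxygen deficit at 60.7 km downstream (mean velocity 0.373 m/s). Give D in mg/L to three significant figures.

Travel time t = x/v = 60.7 km / (0.373 m/s) = 60700 m / 0.373 m/s = 162700 s = 1.884 d.
k_1 L₀/(k_2−k_1) = 0.301×20.3/(1.19−0.301) = 6.110/0.8890 = 6.873 mg/L.
e^(−k_1 t) = e^(−0.301×1.884) = 0.5673; e^(−k_2 t) = e^(−1.19×1.884) = 0.1063.
D = 6.873 × (0.5673 − 0.1063) + 1.82 × 0.1063 = 3.168 + 0.1935 = 3.362 mg/L.

D ≈ 3.36 mg/L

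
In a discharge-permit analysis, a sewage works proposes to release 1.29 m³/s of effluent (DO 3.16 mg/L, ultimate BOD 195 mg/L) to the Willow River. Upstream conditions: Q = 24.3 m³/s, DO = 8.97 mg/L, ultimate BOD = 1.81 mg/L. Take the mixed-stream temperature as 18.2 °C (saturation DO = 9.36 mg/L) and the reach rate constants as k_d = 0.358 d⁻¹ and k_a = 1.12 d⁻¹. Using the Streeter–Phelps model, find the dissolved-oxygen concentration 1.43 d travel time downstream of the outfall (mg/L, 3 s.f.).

Mixed DO = (24.3×8.97 + 1.29×3.16)/(24.3+1.29) = 222.0/25.59 = 8.677 mg/L.
Mixed L₀ = (24.3×1.81 + 1.29×195)/(25.59) = 295.5/25.59 = 11.55 mg/L.
Initial deficit D₀ = C_s − DO₀ = 9.36 − 8.677 = 0.6829 mg/L.
D(1.43) = [0.358×11.55/(1.12−0.358)](e^(−0.358×1.43) − e^(−1.12×1.43)) + 0.6829 e^(−1.12×1.43)
= 5.426 × (0.5993 − 0.2016) + 0.6829 × 0.2016 = 2.296 mg/L.
DO = 9.36 − 2.296 = 7.064 mg/L.

DO ≈ 7.06 mg/L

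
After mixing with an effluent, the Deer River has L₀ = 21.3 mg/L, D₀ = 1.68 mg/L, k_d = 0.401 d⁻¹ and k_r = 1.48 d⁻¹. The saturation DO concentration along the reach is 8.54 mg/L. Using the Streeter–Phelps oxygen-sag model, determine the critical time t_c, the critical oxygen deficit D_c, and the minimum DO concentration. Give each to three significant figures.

t_c = [1/(k_r−k_d)] ln[(k_r/k_d)(1 − D₀(k_r−k_d)/(k_d L₀))]
= [1/(1.48−0.401)] ln[(1.48/0.401)(1 − 1.68×1.079/(0.401×21.3))]
= (1/1.079) ln[3.691 × 0.7878] = 0.9268 × ln(2.907) = 0.9268 × 1.067 = 0.9891 d.
D_c = (k_d/k_r) L₀ e^(−k_d t_c) = (0.401/1.48) × 21.3 × e^(−0.401×0.9891) = 0.2709 × 21.3 × 0.6726 = 3.882 mg/L.
Minimum DO = C_s − D_c = 8.54 − 3.882 = 4.658 mg/L.

t_c ≈ 0.989 d; D_c ≈ 3.88 mg/L; min DO ≈ 4.66 mg/L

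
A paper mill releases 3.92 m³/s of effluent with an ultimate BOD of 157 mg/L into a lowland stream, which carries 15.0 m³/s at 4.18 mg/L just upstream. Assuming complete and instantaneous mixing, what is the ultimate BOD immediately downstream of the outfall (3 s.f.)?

Flow-weighted mixing: C = (Q_r C_r + Q_w C_w)/(Q_r + Q_w)
= (15.0×4.18 + 3.92×157)/(15.0 + 3.92) = 678.1/18.92 = 35.84 mg/L.

35.8 mg/L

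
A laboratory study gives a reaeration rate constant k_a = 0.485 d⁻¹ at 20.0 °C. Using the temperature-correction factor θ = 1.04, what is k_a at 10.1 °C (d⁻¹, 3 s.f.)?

k_a(T₂) = k_a(T₁) · θ^(T₂−T₁) = 0.485 × 1.04^(10.1−20.0)
= 0.485 × 1.04^-9.90 = 0.485 × 0.6782 = 0.3289 d⁻¹.

k_a ≈ 0.329 d⁻¹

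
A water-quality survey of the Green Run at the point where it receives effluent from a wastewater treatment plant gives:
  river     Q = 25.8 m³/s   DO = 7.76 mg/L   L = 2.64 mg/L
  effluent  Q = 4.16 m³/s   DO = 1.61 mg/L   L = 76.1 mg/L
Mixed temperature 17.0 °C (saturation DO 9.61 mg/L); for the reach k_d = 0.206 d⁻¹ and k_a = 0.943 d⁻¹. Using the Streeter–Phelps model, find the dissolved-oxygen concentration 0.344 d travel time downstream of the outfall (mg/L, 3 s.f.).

DO ≈ 6.91 mg/L

Mixed DO = (25.8×7.76 + 4.16×1.61)/(25.8+4.16) = 206.9/29.96 = 6.906 mg/L.
Mixed L₀ = (25.8×2.64 + 4.16×76.1)/(29.96) = 384.7/29.96 = 12.84 mg/L.
Initial deficit D₀ = C_s − DO₀ = 9.61 − 6.906 = 2.704 mg/L.
D(0.344) = [0.206×12.84/(0.943−0.206)](e^(−0.206×0.344) − e^(−0.943×0.344)) + 2.704 e^(−0.943×0.344)
= 3.589 × (0.9316 − 0.7230) + 2.704 × 0.7230 = 2.704 mg/L.
DO = 9.61 − 2.704 = 6.906 mg/L.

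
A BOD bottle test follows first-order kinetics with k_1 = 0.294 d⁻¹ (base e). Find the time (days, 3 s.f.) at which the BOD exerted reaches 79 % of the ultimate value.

t ≈ 5.31 d

y/L₀ = 1 − e^(−k_1 t) = 0.79 ⇒ e^(−k_1 t) = 0.210
t = −ln(0.210) / 0.294 = 1.561 / 0.294 = 5.308 d.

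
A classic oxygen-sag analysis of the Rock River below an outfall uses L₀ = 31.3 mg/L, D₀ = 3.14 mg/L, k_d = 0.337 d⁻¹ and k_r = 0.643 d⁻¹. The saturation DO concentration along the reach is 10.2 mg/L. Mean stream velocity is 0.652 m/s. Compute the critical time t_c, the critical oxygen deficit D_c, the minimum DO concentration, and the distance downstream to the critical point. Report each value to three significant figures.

t_c ≈ 1.80 d; D_c ≈ 8.95 mg/L; min DO ≈ 1.25 mg/L; x_c ≈ 101 km

With k_r/k_d = 1.908 and 1 − D₀(k_r−k_d)/(k_d L₀) = 0.9089,
t_c = ln(1.908 × 0.9089) / (0.643 − 0.337) = ln(1.734) / 0.3060 = 0.5506/0.3060 = 1.799 d.
L(t_c) = L₀ e^(−k_d t_c) = 31.3 × 0.5454 = 17.07 mg/L, and at the critical point k_r D_c = k_d L, so D_c = (0.337/0.643) × 17.07 = 8.946 mg/L.
Minimum DO = C_s − D_c = 10.2 − 8.946 = 1.254 mg/L.
x_c = v t_c = 0.652 m/s × 1.799 d × 86400 s/d = 101400 m ≈ 101 km.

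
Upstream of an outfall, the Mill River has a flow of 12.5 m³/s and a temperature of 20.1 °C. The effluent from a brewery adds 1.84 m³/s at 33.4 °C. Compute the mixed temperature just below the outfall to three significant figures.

21.8 °C

Flow-weighted mixing: C = (Q_r C_r + Q_w C_w)/(Q_r + Q_w)
= (12.5×20.1 + 1.84×33.4)/(12.5 + 1.84) = 312.7/14.34 = 21.81 °C.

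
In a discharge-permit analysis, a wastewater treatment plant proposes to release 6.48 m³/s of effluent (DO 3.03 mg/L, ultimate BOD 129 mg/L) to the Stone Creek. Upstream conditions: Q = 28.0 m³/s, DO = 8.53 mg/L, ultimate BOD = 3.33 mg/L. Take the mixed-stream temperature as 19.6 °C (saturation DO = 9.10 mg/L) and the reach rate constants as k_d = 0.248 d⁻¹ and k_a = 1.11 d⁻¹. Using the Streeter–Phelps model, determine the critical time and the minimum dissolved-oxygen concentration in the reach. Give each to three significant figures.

t_c ≈ 1.47 d; minimum DO ≈ 4.92 mg/L

Mixed DO = (28.0×8.53 + 6.48×3.03)/(28.0+6.48) = 258.5/34.48 = 7.496 mg/L.
Mixed L₀ = (28.0×3.33 + 6.48×129)/(34.48) = 929.2/34.48 = 26.95 mg/L.
Initial deficit D₀ = C_s − DO₀ = 9.10 − 7.496 = 1.604 mg/L.
t_c = (1/0.8620) ln[(1.11/0.248)(1 − 1.604×0.8620/(0.248×26.95))] = 1.160 × ln(3.550) = 1.470 d.
D_c = (0.248/1.11) × 26.95 × e^(−0.248×1.470) = 0.2234 × 26.95 × 0.6945 = 4.182 mg/L.
Minimum DO = 9.10 − 4.182 = 4.918 mg/L.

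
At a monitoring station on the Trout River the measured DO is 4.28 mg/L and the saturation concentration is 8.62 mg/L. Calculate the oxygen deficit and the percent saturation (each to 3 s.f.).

D ≈ 4.34 mg/L; 49.7 % saturation

D = C_s − C = 8.62 − 4.28 = 4.34 mg/L.
% saturation = 4.28/8.62 × 100 = 49.7 %.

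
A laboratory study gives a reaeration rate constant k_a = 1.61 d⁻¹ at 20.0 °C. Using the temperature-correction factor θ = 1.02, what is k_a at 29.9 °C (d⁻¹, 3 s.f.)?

k_a(T₂) = k_a(T₁) · θ^(T₂−T₁) = 1.61 × 1.02^(29.9−20.0)
= 1.61 × 1.02^9.90 = 1.61 × 1.217 = 1.959 d⁻¹.

k_a ≈ 1.96 d⁻¹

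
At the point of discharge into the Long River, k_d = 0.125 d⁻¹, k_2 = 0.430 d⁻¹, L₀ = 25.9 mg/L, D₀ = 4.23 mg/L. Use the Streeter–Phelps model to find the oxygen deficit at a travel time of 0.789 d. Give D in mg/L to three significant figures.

k_d L₀/(k_2−k_d) = 0.125×25.9/(0.430−0.125) = 3.237/0.3050 = 10.61 mg/L.
e^(−k_d t) = e^(−0.125×0.7890) = 0.9061; e^(−k_2 t) = e^(−0.430×0.7890) = 0.7123.
D = 10.61 × (0.9061 − 0.7123) + 4.23 × 0.7123 = 2.057 + 3.013 = 5.070 mg/L.

D ≈ 5.07 mg/L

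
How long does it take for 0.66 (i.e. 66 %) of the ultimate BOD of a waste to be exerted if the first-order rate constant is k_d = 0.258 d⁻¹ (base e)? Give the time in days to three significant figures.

t ≈ 4.18 d

y/L₀ = 1 − e^(−k_d t) = 0.66 ⇒ e^(−k_d t) = 0.340
t = −ln(0.340) / 0.258 = 1.079 / 0.258 = 4.181 d.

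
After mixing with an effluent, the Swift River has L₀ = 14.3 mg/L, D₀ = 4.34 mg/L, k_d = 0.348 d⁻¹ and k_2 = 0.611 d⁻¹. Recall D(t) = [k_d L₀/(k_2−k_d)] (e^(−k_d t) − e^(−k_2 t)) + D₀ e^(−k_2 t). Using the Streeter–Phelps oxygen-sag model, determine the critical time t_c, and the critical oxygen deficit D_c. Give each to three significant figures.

t_c ≈ 1.15 d; D_c ≈ 5.46 mg/L

With k_2/k_d = 1.756 and 1 − D₀(k_2−k_d)/(k_d L₀) = 0.7706,
t_c = ln(1.756 × 0.7706) / (0.611 − 0.348) = ln(1.353) / 0.2630 = 0.3024/0.2630 = 1.150 d.
D_c = (k_d/k_2) L₀ e^(−k_d t_c) = (0.348/0.611) × 14.3 × e^(−0.348×1.150) = 0.5696 × 14.3 × 0.6703 = 5.459 mg/L.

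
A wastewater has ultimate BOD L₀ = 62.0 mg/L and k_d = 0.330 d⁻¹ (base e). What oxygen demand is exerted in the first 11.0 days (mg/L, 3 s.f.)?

y ≈ 60.4 mg/L

y_t = L₀(1 − e^(−k_d t)) = 62.0 × (1 − e^(−0.330×11.0))
= 62.0 × (1 − 0.02652) = 62.0 × 0.9735 = 60.36 mg/L.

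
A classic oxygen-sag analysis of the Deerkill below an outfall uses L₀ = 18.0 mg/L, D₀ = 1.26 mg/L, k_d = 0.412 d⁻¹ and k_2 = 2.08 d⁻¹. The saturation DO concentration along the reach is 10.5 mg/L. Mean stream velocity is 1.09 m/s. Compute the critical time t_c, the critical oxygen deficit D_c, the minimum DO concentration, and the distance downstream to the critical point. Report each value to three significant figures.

With k_2/k_d = 5.049 and 1 − D₀(k_2−k_d)/(k_d L₀) = 0.7166,
t_c = ln(5.049 × 0.7166) / (2.08 − 0.412) = ln(3.618) / 1.668 = 1.286/1.668 = 0.7709 d.
L(t_c) = L₀ e^(−k_d t_c) = 18.0 × 0.7279 = 13.10 mg/L, and at the critical point k_2 D_c = k_d L, so D_c = (0.412/2.08) × 13.10 = 2.595 mg/L.
Minimum DO = C_s − D_c = 10.5 − 2.595 = 7.905 mg/L.
x_c = v t_c = 1.09 m/s × 0.7709 d × 86400 s/d = 72600 m ≈ 72.6 km.

t_c ≈ 0.771 d; D_c ≈ 2.60 mg/L; min DO ≈ 7.90 mg/L; x_c ≈ 72.6 km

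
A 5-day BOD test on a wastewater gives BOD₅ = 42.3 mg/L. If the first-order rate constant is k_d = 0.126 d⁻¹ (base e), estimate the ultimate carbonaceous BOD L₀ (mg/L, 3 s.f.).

L₀ ≈ 90.5 mg/L

BOD₅ = L₀(1 − e^(−5k_d)) ⇒ L₀ = BOD₅ / (1 − e^(−5×0.126))
= 42.3 / (1 − 0.5326) = 42.3 / 0.4674 = 90.50 mg/L.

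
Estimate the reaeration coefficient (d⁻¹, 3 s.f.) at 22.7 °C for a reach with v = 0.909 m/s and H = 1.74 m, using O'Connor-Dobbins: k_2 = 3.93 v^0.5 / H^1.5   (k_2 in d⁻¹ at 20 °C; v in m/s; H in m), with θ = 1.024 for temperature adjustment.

k_2(20) = 3.93 × 0.909^0.5 / 1.74^1.5 = 3.93 × 0.9534 / 2.295 = 1.632 d⁻¹.
k_2(22.7) = 1.632 × 1.024^(22.7−20) = 1.632 × 1.066 = 1.740 d⁻¹.

k_2 ≈ 1.74 d⁻¹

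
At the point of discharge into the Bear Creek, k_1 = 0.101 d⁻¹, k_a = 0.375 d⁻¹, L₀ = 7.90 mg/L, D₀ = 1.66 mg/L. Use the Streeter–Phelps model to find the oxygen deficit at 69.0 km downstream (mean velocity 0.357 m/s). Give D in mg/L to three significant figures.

Travel time t = x/v = 69.0 km / (0.357 m/s) = 69000 m / 0.357 m/s = 193300 s = 2.237 d.
k_1 L₀/(k_a−k_1) = 0.101×7.90/(0.375−0.101) = 0.7979/0.2740 = 2.912 mg/L.
e^(−k_1 t) = e^(−0.101×2.237) = 0.7978; e^(−k_a t) = e^(−0.375×2.237) = 0.4322.
D = 2.912 × (0.7978 − 0.4322) + 1.66 × 0.4322 = 1.065 + 0.7174 = 1.782 mg/L.

D ≈ 1.78 mg/L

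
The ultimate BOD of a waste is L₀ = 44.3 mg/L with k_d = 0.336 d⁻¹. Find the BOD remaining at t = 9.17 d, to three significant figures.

L_t = L₀ e^(−k_d t) = 44.3 × e^(−0.336×9.17) = 44.3 × 0.04591 = 2.034 mg/L.

L ≈ 2.03 mg/L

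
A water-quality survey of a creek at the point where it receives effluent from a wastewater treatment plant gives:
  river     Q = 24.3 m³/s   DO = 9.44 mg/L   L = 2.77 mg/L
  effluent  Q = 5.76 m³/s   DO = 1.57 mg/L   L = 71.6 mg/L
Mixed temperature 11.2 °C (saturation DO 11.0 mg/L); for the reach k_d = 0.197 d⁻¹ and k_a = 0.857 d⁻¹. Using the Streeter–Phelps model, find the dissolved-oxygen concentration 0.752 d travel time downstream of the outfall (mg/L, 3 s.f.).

DO ≈ 7.78 mg/L

Mixed DO = (24.3×9.44 + 5.76×1.57)/(24.3+5.76) = 238.4/30.06 = 7.932 mg/L.
Mixed L₀ = (24.3×2.77 + 5.76×71.6)/(30.06) = 479.7/30.06 = 15.96 mg/L.
Initial deficit D₀ = C_s − DO₀ = 11.0 − 7.932 = 3.068 mg/L.
D(0.752) = [0.197×15.96/(0.857−0.197)](e^(−0.197×0.752) − e^(−0.857×0.752)) + 3.068 e^(−0.857×0.752)
= 4.764 × (0.8623 − 0.5249) + 3.068 × 0.5249 = 3.218 mg/L.
DO = 11.0 − 3.218 = 7.782 mg/L.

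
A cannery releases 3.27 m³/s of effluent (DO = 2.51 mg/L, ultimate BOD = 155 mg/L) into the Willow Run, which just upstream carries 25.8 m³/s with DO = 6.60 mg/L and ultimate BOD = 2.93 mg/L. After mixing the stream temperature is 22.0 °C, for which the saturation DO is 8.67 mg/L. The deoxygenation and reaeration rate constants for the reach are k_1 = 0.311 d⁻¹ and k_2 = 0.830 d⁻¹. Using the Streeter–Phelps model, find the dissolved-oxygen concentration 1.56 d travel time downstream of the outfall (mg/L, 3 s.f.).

DO ≈ 3.88 mg/L

Mixed DO = (25.8×6.60 + 3.27×2.51)/(25.8+3.27) = 178.5/29.07 = 6.140 mg/L.
Mixed L₀ = (25.8×2.93 + 3.27×155)/(29.07) = 582.4/29.07 = 20.04 mg/L.
Initial deficit D₀ = C_s − DO₀ = 8.67 − 6.140 = 2.530 mg/L.
D(1.56) = [0.311×20.04/(0.830−0.311)](e^(−0.311×1.56) − e^(−0.830×1.56)) + 2.530 e^(−0.830×1.56)
= 12.01 × (0.6156 − 0.2740) + 2.530 × 0.2740 = 4.795 mg/L.
DO = 8.67 − 4.795 = 3.875 mg/L.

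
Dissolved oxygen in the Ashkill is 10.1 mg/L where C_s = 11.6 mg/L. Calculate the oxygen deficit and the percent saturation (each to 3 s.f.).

D ≈ 1.50 mg/L; 87.1 % saturation

D = C_s − C = 11.6 − 10.1 = 1.50 mg/L.
% saturation = 10.1/11.6 × 100 = 87.1 %.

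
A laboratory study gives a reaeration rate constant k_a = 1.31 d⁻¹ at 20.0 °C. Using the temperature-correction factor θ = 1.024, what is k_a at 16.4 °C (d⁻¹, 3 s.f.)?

k_a(T₂) = k_a(T₁) · θ^(T₂−T₁) = 1.31 × 1.024^(16.4−20.0)
= 1.31 × 1.024^-3.60 = 1.31 × 0.9182 = 1.203 d⁻¹.

k_a ≈ 1.20 d⁻¹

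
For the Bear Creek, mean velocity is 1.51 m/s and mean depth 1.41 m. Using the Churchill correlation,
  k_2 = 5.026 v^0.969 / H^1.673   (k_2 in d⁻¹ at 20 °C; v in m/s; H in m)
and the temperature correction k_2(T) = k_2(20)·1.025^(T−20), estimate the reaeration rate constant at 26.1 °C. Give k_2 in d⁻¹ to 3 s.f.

k_2 ≈ 4.90 d⁻¹

k_2(20) = 5.026 × 1.51^0.969 / 1.41^1.673 = 5.026 × 1.491 / 1.777 = 4.217 d⁻¹.
k_2(26.1) = 4.217 × 1.025^(26.1−20) = 4.217 × 1.163 = 4.903 d⁻¹.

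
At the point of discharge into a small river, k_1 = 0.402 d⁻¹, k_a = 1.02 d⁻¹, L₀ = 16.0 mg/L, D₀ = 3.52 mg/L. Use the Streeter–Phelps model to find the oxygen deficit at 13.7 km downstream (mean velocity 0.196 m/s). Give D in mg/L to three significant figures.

D ≈ 4.50 mg/L

Travel time t = x/v = 13.7 km / (0.196 m/s) = 13700 m / 0.196 m/s = 69900 s = 0.8090 d.
k_1 L₀/(k_a−k_1) = 0.402×16.0/(1.02−0.402) = 6.432/0.6180 = 10.41 mg/L.
e^(−k_1 t) = e^(−0.402×0.8090) = 0.7224; e^(−k_a t) = e^(−1.02×0.8090) = 0.4382.
D = 10.41 × (0.7224 − 0.4382) + 3.52 × 0.4382 = 2.958 + 1.542 = 4.500 mg/L.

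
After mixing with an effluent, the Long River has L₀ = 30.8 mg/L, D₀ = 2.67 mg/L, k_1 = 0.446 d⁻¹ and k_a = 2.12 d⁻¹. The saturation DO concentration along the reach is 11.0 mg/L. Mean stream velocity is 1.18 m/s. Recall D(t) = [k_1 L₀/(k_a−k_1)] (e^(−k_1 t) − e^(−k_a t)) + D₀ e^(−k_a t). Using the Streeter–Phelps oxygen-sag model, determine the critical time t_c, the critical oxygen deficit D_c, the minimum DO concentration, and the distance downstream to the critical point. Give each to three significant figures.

t_c ≈ 0.696 d; D_c ≈ 4.75 mg/L; min DO ≈ 6.25 mg/L; x_c ≈ 71.0 km

t_c = [1/(k_a−k_1)] ln[(k_a/k_1)(1 − D₀(k_a−k_1)/(k_1 L₀))]
= [1/(2.12−0.446)] ln[(2.12/0.446)(1 − 2.67×1.674/(0.446×30.8))]
= (1/1.674) ln[4.753 × 0.6746] = 0.5974 × ln(3.207) = 0.5974 × 1.165 = 0.6961 d.
D_c = (k_1/k_a) L₀ e^(−k_1 t_c) = (0.446/2.12) × 30.8 × e^(−0.446×0.6961) = 0.2104 × 30.8 × 0.7331 = 4.750 mg/L.
Minimum DO = C_s − D_c = 11.0 − 4.750 = 6.250 mg/L.
x_c = v t_c = 1.18 m/s × 0.6961 d × 86400 s/d = 70970 m ≈ 71.0 km.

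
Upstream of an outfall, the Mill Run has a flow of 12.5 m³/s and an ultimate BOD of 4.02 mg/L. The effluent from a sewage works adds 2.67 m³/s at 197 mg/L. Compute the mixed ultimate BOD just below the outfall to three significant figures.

38.0 mg/L

Flow-weighted mixing: C = (Q_r C_r + Q_w C_w)/(Q_r + Q_w)
= (12.5×4.02 + 2.67×197)/(12.5 + 2.67) = 576.2/15.17 = 37.99 mg/L.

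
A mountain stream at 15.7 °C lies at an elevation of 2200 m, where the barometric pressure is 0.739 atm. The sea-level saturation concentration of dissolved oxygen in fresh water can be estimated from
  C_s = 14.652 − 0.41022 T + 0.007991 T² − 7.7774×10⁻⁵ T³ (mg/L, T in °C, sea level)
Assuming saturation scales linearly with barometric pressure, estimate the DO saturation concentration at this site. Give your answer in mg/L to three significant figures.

C_s ≈ 7.30 mg/L

At sea level: C_s = 14.652 − 0.41022×15.7 + 0.007991×15.7² − 7.7774×10⁻⁵×15.7³ = 9.880 mg/L.
Pressure correction: C_s' = 9.880 × 0.739 = 7.302 mg/L.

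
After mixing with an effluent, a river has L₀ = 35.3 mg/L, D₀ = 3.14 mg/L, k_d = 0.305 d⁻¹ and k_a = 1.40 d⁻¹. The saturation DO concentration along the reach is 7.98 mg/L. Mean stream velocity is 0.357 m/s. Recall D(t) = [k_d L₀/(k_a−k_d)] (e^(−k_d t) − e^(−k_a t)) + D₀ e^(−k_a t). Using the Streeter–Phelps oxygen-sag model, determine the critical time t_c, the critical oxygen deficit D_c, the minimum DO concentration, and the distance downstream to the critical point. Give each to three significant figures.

t_c ≈ 1.04 d; D_c ≈ 5.60 mg/L; min DO ≈ 2.38 mg/L; x_c ≈ 32.1 km

At the critical point dD/dt = 0, so k_d L₀ e^(−k_d t) = k_a D. Substituting D(t) from the Streeter–Phelps equation and solving for t gives
t_c = ln[(k_a/k_d)(1 − D₀(k_a−k_d)/(k_d L₀))] / (k_a−k_d).
Here k_a−k_d = 1.095 d⁻¹ and 1 − D₀(k_a−k_d)/(k_d L₀) = 1 − 3.14×1.095/(0.305×35.3) = 0.6806, so
t_c = ln(4.590 × 0.6806) / 1.095 = 1.139 / 1.095 = 1.040 d.
L(t_c) = L₀ e^(−k_d t_c) = 35.3 × 0.7281 = 25.70 mg/L, and at the critical point k_a D_c = k_d L, so D_c = (0.305/1.40) × 25.70 = 5.599 mg/L.
Minimum DO = C_s − D_c = 7.98 − 5.599 = 2.381 mg/L.
x_c = v t_c = 0.357 m/s × 1.040 d × 86400 s/d = 32090 m ≈ 32.1 km.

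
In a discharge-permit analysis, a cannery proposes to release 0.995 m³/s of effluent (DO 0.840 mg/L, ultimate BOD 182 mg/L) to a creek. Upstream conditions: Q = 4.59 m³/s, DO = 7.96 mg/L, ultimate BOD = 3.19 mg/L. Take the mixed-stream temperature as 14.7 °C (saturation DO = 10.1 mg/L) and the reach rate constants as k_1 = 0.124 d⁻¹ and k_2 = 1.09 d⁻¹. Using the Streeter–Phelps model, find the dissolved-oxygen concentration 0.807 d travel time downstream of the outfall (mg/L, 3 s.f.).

Mixed DO = (4.59×7.96 + 0.995×0.840)/(4.59+0.995) = 37.37/5.585 = 6.692 mg/L.
Mixed L₀ = (4.59×3.19 + 0.995×182)/(5.585) = 195.7/5.585 = 35.05 mg/L.
Initial deficit D₀ = C_s − DO₀ = 10.1 − 6.692 = 3.408 mg/L.
D(0.807) = [0.124×35.05/(1.09−0.124)](e^(−0.124×0.807) − e^(−1.09×0.807)) + 3.408 e^(−1.09×0.807)
= 4.499 × (0.9048 − 0.4149) + 3.408 × 0.4149 = 3.618 mg/L.
DO = 10.1 − 3.618 = 6.482 mg/L.

DO ≈ 6.48 mg/L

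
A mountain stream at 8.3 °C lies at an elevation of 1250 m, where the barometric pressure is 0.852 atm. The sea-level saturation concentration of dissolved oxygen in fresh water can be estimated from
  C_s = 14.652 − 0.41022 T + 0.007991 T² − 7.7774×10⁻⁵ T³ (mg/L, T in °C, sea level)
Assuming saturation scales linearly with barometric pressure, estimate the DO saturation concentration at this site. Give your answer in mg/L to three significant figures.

At sea level: C_s = 14.652 − 0.41022×8.3 + 0.007991×8.3² − 7.7774×10⁻⁵×8.3³ = 11.75 mg/L.
Pressure correction: C_s' = 11.75 × 0.852 = 10.01 mg/L.

C_s ≈ 10.0 mg/L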